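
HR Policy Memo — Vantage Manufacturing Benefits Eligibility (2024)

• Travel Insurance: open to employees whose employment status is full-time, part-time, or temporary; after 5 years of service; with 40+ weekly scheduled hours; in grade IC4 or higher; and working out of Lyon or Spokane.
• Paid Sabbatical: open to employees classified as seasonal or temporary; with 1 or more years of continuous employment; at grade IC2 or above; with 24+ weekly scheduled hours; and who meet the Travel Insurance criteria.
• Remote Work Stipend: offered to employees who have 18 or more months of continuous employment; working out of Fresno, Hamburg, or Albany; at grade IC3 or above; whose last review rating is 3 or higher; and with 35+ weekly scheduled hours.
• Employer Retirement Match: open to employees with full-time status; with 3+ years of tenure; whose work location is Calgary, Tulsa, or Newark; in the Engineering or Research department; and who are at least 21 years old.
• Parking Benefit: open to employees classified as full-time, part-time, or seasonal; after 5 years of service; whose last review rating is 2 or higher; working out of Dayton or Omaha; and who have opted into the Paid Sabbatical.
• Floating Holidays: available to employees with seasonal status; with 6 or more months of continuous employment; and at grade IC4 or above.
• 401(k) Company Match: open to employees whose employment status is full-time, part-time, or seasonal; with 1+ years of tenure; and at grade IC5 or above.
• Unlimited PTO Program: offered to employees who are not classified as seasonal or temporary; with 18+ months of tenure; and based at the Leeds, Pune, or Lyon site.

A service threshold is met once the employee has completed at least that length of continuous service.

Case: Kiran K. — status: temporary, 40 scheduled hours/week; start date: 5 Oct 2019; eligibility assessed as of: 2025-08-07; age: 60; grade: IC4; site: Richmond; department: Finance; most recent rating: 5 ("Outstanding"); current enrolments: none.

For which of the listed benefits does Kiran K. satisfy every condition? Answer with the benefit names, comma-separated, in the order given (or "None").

Service from 5 Oct 2019 to 2025-08-07: 2133 days.
Travel Insurance — status temporary ✓; service 2133 days ≥ 5 years (≈1825 days) ✓; 40 hrs/wk ≥ 40 ✓; grade IC4 ≥ IC4 ✓; site Richmond ✗ (not Lyon or Spokane) → not eligible.
Paid Sabbatical — status temporary ✓; service 2133 days ≥ 1 year (≈365 days) ✓; grade IC4 ≥ IC2 ✓; 40 hrs/wk ≥ 24 ✓; not eligible for Travel Insurance ✗ → not eligible.
Remote Work Stipend — service 2133 days ≥ 18 months (≈540 days) ✓; site Richmond ✗ (not Fresno, Hamburg, or Albany) → not eligible.
Employer Retirement Match — status temporary ✗ (requires full-time) → not eligible.
Parking Benefit — status temporary ✗ (requires full-time, part-time, or seasonal) → not eligible.
Floating Holidays — status temporary ✗ (requires seasonal) → not eligible.
401(k) Company Match — status temporary ✗ (requires full-time, part-time, or seasonal) → not eligible.
Unlimited PTO Program — status temporary ✗ (excluded) → not eligible.

None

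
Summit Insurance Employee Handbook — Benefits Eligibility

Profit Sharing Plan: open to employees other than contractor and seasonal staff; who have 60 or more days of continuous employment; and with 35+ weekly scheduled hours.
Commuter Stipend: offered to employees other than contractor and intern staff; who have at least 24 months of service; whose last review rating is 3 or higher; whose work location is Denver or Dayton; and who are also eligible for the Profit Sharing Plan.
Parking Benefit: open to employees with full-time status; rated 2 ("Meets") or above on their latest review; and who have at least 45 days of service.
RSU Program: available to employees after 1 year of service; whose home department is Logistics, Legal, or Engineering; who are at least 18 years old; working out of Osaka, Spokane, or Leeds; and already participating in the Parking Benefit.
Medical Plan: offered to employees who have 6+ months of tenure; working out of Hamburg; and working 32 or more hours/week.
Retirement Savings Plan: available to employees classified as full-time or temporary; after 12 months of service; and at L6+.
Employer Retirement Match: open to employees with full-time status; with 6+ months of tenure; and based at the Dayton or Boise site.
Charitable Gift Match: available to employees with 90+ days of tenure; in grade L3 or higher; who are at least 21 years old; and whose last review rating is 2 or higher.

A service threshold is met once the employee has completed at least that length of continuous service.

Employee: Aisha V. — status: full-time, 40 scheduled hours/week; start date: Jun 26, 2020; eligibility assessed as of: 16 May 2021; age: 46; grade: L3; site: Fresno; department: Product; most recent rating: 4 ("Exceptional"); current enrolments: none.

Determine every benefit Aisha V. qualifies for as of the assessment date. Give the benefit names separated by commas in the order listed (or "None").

Profit Sharing Plan, Parking Benefit, Charitable Gift Match

Service from Jun 26, 2020 to 16 May 2021: 324 days.
Profit Sharing Plan — status full-time ✓ (not excluded); service 324 days ≥ 60 days ✓; 40 hrs/wk ≥ 35 ✓ → eligible.
Commuter Stipend — status full-time ✓ (not excluded); service 324 days < 24 months (≈720 days) ✗ → not eligible.
Parking Benefit — status full-time ✓; rating 4 ≥ 2 ✓; service 324 days ≥ 45 days ✓ → eligible.
RSU Program — service 324 days < 1 year (≈365 days) ✗ → not eligible.
Medical Plan — service 324 days ≥ 6 months (≈180 days) ✓; site Fresno ✗ (not Hamburg) → not eligible.
Retirement Savings Plan — status full-time ✓; service 324 days < 12 months (≈360 days) ✗ → not eligible.
Employer Retirement Match — status full-time ✓; service 324 days ≥ 6 months (≈180 days) ✓; site Fresno ✗ (not Dayton or Boise) → not eligible.
Charitable Gift Match — service 324 days ≥ 90 days ✓; grade L3 ≥ L3 ✓; age 46 ≥ 21 ✓; rating 4 ≥ 2 ✓ → eligible.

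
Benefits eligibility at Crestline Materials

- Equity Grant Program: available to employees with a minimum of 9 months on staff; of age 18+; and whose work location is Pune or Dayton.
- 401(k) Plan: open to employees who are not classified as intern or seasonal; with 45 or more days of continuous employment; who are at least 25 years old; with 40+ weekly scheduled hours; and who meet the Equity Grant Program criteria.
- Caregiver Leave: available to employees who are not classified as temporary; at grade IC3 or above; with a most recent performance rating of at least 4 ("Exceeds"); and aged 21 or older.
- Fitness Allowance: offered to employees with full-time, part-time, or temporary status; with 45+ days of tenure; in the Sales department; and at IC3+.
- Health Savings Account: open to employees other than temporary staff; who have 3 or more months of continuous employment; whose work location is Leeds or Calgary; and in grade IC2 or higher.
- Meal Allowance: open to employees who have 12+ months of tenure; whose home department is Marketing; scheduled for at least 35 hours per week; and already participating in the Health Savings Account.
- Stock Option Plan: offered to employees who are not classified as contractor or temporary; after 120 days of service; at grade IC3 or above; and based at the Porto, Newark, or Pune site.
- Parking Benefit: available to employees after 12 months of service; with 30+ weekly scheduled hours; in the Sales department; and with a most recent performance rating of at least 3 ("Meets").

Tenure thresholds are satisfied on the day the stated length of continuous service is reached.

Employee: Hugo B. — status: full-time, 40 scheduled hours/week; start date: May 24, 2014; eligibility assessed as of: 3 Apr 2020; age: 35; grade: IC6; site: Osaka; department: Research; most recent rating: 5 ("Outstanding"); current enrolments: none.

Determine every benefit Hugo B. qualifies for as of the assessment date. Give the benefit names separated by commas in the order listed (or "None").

Service from May 24, 2014 to 3 Apr 2020: 2141 days.
Equity Grant Program — service 2141 days ≥ 9 months (≈270 days) ✓; age 35 ≥ 18 ✓; site Osaka ✗ (not Pune or Dayton) → not eligible.
401(k) Plan — status full-time ✓ (not excluded); service 2141 days ≥ 45 days ✓; age 35 ≥ 25 ✓; 40 hrs/wk ≥ 40 ✓; not eligible for Equity Grant Program ✗ → not eligible.
Caregiver Leave — status full-time ✓ (not excluded); grade IC6 ≥ IC3 ✓; rating 5 ≥ 4 ✓; age 35 ≥ 21 ✓ → eligible.
Fitness Allowance — status full-time ✓; service 2141 days ≥ 45 days ✓; dept Research ✗ → not eligible.
Health Savings Account — status full-time ✓ (not excluded); service 2141 days ≥ 3 months (≈90 days) ✓; site Osaka ✗ (not Leeds or Calgary) → not eligible.
Meal Allowance — service 2141 days ≥ 12 months (≈360 days) ✓; dept Research ✗ → not eligible.
Stock Option Plan — status full-time ✓ (not excluded); service 2141 days ≥ 120 days ✓; grade IC6 ≥ IC3 ✓; site Osaka ✗ (not Porto, Newark, or Pune) → not eligible.
Parking Benefit — service 2141 days ≥ 12 months (≈360 days) ✓; 40 hrs/wk ≥ 30 ✓; dept Research ✗ → not eligible.

Caregiver Leave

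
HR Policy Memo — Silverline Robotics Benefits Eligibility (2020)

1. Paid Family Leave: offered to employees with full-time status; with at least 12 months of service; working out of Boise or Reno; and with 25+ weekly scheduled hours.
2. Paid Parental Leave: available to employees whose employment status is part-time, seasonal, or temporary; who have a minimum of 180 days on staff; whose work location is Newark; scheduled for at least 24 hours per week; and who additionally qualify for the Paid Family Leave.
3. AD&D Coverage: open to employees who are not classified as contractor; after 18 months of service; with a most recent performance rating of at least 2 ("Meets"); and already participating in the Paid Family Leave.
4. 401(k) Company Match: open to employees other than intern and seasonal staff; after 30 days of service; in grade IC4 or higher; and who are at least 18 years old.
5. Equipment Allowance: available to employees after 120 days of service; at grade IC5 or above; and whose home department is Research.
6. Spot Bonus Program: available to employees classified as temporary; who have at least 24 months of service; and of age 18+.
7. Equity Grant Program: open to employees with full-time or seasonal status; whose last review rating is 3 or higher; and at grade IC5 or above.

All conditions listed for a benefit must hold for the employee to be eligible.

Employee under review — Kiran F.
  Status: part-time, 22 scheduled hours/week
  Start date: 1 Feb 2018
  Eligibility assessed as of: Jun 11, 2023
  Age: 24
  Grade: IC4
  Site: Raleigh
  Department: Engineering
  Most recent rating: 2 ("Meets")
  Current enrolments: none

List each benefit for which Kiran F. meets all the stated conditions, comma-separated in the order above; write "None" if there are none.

401(k) Company Match

Service from 1 Feb 2018 to Jun 11, 2023: 1956 days.
Paid Family Leave — status part-time ✗ (requires full-time) → not eligible.
Paid Parental Leave — status part-time ✓; service 1956 days ≥ 180 days ✓; site Raleigh ✗ (not Newark) → not eligible.
AD&D Coverage — status part-time ✓ (not excluded); service 1956 days ≥ 18 months (≈540 days) ✓; rating 2 ≥ 2 ✓; not enrolled in Paid Family Leave ✗ → not eligible.
401(k) Company Match — status part-time ✓ (not excluded); service 1956 days ≥ 30 days ✓; grade IC4 ≥ IC4 ✓; age 24 ≥ 18 ✓ → eligible.
Equipment Allowance — service 1956 days ≥ 120 days ✓; grade IC4 < IC5 ✗ → not eligible.
Spot Bonus Program — status part-time ✗ (requires temporary) → not eligible.
Equity Grant Program — status part-time ✗ (requires full-time or seasonal) → not eligible.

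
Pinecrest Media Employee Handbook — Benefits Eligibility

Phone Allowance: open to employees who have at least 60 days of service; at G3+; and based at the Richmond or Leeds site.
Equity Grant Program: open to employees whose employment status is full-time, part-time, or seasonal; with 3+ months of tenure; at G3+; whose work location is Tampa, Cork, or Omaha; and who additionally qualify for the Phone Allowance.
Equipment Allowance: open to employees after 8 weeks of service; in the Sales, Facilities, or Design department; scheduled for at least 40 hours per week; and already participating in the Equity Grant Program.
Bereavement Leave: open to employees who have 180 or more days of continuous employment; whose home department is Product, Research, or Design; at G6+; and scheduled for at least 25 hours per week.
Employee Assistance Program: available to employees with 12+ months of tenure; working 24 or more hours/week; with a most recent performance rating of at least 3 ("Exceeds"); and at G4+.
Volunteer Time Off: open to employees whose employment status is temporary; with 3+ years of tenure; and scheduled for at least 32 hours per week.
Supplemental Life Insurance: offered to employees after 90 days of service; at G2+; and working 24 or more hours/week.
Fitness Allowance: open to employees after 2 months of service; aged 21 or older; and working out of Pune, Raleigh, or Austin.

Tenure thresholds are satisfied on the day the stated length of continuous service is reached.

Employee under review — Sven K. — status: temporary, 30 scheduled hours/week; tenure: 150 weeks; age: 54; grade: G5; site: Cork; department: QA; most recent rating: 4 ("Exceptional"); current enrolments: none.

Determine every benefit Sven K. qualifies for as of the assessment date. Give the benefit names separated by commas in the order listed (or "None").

Employee Assistance Program, Supplemental Life Insurance

Phone Allowance — service 150 weeks ≥ 60 days ✓; grade G5 ≥ G3 ✓; site Cork ✗ (not Richmond or Leeds) → not eligible.
Equity Grant Program — status temporary ✗ (requires full-time, part-time, or seasonal) → not eligible.
Equipment Allowance — service 150 weeks ≥ 8 weeks ✓; dept QA ✗ → not eligible.
Bereavement Leave — service 150 weeks ≥ 180 days ✓; dept QA ✗ → not eligible.
Employee Assistance Program — service 150 weeks ≥ 12 months (≈360 days) ✓; 30 hrs/wk ≥ 24 ✓; rating 4 ≥ 3 ✓; grade G5 ≥ G4 ✓ → eligible.
Volunteer Time Off — status temporary ✓; service 150 weeks < 3 years (≈1095 days) ✗ → not eligible.
Supplemental Life Insurance — service 150 weeks ≥ 90 days ✓; grade G5 ≥ G2 ✓; 30 hrs/wk ≥ 24 ✓ → eligible.
Fitness Allowance — service 150 weeks ≥ 2 months (≈60 days) ✓; age 54 ≥ 21 ✓; site Cork ✗ (not Pune, Raleigh, or Austin) → not eligible.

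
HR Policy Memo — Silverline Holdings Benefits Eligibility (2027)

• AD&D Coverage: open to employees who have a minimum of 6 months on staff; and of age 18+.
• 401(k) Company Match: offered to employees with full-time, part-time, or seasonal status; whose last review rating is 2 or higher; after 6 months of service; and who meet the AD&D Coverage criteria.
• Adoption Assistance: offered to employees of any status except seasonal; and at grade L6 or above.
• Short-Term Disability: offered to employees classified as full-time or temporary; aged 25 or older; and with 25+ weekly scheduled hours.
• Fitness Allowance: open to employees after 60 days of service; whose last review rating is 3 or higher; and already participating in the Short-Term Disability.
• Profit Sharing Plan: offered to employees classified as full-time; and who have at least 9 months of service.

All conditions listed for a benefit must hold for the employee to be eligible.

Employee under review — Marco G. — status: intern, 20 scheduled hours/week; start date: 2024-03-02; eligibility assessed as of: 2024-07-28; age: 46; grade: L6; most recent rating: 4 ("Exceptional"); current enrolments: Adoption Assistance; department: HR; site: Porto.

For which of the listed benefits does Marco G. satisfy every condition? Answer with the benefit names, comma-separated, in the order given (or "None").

Service from 2024-03-02 to 2024-07-28: 148 days.
AD&D Coverage — service 148 days < 6 months (≈180 days) ✗ → not eligible.
401(k) Company Match — status intern ✗ (requires full-time, part-time, or seasonal) → not eligible.
Adoption Assistance — status intern ✓ (not excluded); grade L6 ≥ L6 ✓ → eligible.
Short-Term Disability — status intern ✗ (requires full-time or temporary) → not eligible.
Fitness Allowance — service 148 days ≥ 60 days ✓; rating 4 ≥ 3 ✓; not enrolled in Short-Term Disability ✗ → not eligible.
Profit Sharing Plan — status intern ✗ (requires full-time) → not eligible.

Adoption Assistance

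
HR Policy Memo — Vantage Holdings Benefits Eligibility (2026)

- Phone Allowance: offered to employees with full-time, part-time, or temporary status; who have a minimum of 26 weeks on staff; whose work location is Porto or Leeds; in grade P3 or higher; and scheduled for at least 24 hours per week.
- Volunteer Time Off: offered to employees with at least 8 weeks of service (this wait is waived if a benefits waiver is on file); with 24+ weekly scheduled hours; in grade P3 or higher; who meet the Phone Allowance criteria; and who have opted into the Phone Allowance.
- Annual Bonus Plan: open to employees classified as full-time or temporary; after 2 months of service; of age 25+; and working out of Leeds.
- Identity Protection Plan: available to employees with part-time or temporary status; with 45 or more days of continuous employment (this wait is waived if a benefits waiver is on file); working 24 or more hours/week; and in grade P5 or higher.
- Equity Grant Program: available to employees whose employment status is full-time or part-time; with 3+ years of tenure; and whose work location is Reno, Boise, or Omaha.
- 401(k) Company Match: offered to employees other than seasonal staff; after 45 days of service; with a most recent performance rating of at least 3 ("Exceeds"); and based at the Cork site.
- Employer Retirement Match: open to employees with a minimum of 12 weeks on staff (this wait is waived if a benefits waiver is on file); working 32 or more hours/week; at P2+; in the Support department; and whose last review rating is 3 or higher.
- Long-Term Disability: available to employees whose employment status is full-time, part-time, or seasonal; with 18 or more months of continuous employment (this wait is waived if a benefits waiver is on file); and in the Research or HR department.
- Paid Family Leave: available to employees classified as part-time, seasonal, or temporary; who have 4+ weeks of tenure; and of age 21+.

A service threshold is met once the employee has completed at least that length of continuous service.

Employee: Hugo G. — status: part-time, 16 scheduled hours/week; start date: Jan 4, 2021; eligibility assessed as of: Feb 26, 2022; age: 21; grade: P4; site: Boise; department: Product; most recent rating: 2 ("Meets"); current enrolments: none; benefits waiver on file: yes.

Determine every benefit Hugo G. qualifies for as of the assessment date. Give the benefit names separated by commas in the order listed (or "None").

Paid Family Leave

Service from Jan 4, 2021 to Feb 26, 2022: 418 days.
Phone Allowance — status part-time ✓; service 418 days ≥ 26 weeks (≈182 days) ✓; site Boise ✗ (not Porto or Leeds) → not eligible.
Volunteer Time Off — benefits waiver on file ✓; 16 hrs/wk < 24 ✗ → not eligible.
Annual Bonus Plan — status part-time ✗ (requires full-time or temporary) → not eligible.
Identity Protection Plan — status part-time ✓; benefits waiver on file ✓; 16 hrs/wk < 24 ✗ → not eligible.
Equity Grant Program — status part-time ✓; service 418 days < 3 years (≈1095 days) ✗ → not eligible.
401(k) Company Match — status part-time ✓ (not excluded); service 418 days ≥ 45 days ✓; rating 2 < 3 ✗ → not eligible.
Employer Retirement Match — benefits waiver on file ✓; 16 hrs/wk < 32 ✗ → not eligible.
Long-Term Disability — status part-time ✓; benefits waiver on file ✓; dept Product ✗ → not eligible.
Paid Family Leave — status part-time ✓; service 418 days ≥ 4 weeks (≈28 days) ✓; age 21 ≥ 21 ✓ → eligible.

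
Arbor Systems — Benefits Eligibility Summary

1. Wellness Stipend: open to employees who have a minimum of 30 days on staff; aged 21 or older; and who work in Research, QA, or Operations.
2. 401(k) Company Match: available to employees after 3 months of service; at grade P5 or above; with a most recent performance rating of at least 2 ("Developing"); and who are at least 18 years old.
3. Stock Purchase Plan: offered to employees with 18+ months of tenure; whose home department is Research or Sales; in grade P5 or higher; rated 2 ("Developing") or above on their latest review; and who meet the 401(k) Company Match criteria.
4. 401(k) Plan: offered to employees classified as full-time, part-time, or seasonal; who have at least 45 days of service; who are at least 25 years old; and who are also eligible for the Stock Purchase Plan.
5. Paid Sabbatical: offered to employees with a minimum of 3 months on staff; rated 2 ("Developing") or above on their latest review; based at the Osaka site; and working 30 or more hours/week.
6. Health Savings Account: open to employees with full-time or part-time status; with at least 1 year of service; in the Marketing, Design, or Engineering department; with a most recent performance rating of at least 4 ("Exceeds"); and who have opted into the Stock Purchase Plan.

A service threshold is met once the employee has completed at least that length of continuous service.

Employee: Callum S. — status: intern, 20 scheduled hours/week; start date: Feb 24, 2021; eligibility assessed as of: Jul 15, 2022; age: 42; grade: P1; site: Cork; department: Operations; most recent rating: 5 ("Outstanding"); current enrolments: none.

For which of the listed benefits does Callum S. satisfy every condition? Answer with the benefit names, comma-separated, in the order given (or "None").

Wellness Stipend

Service from Feb 24, 2021 to Jul 15, 2022: 506 days.
Wellness Stipend — service 506 days ≥ 30 days ✓; age 42 ≥ 21 ✓; dept Operations ✓ → eligible.
401(k) Company Match — service 506 days ≥ 3 months (≈90 days) ✓; grade P1 < P5 ✗ → not eligible.
Stock Purchase Plan — service 506 days < 18 months (≈540 days) ✗ → not eligible.
401(k) Plan — status intern ✗ (requires full-time, part-time, or seasonal) → not eligible.
Paid Sabbatical — service 506 days ≥ 3 months (≈90 days) ✓; rating 5 ≥ 2 ✓; site Cork ✗ (not Osaka) → not eligible.
Health Savings Account — status intern ✗ (requires full-time or part-time) → not eligible.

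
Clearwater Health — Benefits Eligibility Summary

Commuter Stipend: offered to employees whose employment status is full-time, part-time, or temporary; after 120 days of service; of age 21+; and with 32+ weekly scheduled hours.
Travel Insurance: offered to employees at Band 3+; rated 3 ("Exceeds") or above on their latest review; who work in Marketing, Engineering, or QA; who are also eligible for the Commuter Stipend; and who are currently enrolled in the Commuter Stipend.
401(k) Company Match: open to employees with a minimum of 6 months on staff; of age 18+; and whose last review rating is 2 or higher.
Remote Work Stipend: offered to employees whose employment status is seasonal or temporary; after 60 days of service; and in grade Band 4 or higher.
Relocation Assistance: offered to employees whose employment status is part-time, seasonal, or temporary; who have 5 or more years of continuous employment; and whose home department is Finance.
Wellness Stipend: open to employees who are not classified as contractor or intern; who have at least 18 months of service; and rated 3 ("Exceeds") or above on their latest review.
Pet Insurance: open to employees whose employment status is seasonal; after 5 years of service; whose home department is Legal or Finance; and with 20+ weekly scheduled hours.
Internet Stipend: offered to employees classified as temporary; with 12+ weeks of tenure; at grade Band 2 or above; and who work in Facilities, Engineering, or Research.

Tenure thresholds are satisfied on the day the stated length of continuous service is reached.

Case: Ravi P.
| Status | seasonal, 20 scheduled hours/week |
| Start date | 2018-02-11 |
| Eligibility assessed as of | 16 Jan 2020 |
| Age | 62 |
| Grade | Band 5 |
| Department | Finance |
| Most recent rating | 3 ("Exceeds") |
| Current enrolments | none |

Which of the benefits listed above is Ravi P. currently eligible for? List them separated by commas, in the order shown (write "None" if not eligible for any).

401(k) Company Match, Remote Work Stipend, Wellness Stipend

Service from 2018-02-11 to 16 Jan 2020: 704 days.
Commuter Stipend — status seasonal ✗ (requires full-time, part-time, or temporary) → not eligible.
Travel Insurance — grade Band 5 ≥ Band 3 ✓; rating 3 ≥ 3 ✓; dept Finance ✗ → not eligible.
401(k) Company Match — service 704 days ≥ 6 months (≈180 days) ✓; age 62 ≥ 18 ✓; rating 3 ≥ 2 ✓ → eligible.
Remote Work Stipend — status seasonal ✓; service 704 days ≥ 60 days ✓; grade Band 5 ≥ Band 4 ✓ → eligible.
Relocation Assistance — status seasonal ✓; service 704 days < 5 years (≈1825 days) ✗ → not eligible.
Wellness Stipend — status seasonal ✓ (not excluded); service 704 days ≥ 18 months (≈540 days) ✓; rating 3 ≥ 3 ✓ → eligible.
Pet Insurance — status seasonal ✓; service 704 days < 5 years (≈1825 days) ✗ → not eligible.
Internet Stipend — status seasonal ✗ (requires temporary) → not eligible.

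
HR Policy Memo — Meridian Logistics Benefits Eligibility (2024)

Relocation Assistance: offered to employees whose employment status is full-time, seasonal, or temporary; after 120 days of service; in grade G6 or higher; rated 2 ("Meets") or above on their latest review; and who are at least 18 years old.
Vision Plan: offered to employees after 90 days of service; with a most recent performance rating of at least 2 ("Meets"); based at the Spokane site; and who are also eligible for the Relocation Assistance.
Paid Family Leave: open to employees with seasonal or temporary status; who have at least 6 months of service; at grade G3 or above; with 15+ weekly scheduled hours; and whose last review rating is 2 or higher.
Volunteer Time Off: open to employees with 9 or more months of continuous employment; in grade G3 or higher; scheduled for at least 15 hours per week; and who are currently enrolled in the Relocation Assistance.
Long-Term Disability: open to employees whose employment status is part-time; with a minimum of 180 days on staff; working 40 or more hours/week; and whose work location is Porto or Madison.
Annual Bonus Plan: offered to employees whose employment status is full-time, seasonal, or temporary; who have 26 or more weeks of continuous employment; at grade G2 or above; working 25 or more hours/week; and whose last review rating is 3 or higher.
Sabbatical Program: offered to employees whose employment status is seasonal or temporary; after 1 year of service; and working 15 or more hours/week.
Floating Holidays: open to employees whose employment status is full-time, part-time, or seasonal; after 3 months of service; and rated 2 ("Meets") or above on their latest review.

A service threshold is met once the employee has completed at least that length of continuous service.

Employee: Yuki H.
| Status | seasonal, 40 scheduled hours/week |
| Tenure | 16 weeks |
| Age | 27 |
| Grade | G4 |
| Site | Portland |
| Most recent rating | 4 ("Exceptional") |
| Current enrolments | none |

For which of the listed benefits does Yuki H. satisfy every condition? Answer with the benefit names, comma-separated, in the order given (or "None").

Floating Holidays

Relocation Assistance — status seasonal ✓; service 16 weeks < 120 days ✗ → not eligible.
Vision Plan — service 16 weeks ≥ 90 days ✓; rating 4 ≥ 2 ✓; site Portland ✗ (not Spokane) → not eligible.
Paid Family Leave — status seasonal ✓; service 16 weeks < 6 months (≈180 days) ✗ → not eligible.
Volunteer Time Off — service 16 weeks < 9 months (≈270 days) ✗ → not eligible.
Long-Term Disability — status seasonal ✗ (requires part-time) → not eligible.
Annual Bonus Plan — status seasonal ✓; service 16 weeks < 26 weeks ✗ → not eligible.
Sabbatical Program — status seasonal ✓; service 16 weeks < 1 year (≈365 days) ✗ → not eligible.
Floating Holidays — status seasonal ✓; service 16 weeks ≥ 3 months (≈90 days) ✓; rating 4 ≥ 2 ✓ → eligible.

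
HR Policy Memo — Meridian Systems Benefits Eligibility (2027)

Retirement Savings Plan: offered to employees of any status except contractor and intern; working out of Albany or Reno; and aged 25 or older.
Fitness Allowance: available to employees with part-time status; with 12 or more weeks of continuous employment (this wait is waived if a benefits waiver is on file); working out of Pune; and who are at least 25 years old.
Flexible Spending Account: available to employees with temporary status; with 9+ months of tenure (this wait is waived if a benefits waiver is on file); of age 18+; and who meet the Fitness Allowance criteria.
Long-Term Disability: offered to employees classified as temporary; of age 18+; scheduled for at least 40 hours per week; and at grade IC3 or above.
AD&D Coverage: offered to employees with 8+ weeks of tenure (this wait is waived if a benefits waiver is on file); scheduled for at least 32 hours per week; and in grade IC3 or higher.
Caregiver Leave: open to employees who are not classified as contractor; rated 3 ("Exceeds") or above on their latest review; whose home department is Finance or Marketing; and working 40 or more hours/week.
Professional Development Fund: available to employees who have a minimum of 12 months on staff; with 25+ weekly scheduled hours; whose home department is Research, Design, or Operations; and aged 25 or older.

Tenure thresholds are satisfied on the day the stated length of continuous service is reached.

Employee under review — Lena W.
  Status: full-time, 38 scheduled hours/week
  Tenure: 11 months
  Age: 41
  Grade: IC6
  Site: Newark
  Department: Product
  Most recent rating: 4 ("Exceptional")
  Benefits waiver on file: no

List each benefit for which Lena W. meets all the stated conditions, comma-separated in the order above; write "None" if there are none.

AD&D Coverage

Retirement Savings Plan — status full-time ✓ (not excluded); site Newark ✗ (not Albany or Reno) → not eligible.
Fitness Allowance — status full-time ✗ (requires part-time) → not eligible.
Flexible Spending Account — status full-time ✗ (requires temporary) → not eligible.
Long-Term Disability — status full-time ✗ (requires temporary) → not eligible.
AD&D Coverage — no waiver, service 11 months ≥ 8 weeks (≈56 days) ✓; 38 hrs/wk ≥ 32 ✓; grade IC6 ≥ IC3 ✓ → eligible.
Caregiver Leave — status full-time ✓ (not excluded); rating 4 ≥ 3 ✓; dept Product ✗ → not eligible.
Professional Development Fund — service 11 months < 12 months ✗ → not eligible.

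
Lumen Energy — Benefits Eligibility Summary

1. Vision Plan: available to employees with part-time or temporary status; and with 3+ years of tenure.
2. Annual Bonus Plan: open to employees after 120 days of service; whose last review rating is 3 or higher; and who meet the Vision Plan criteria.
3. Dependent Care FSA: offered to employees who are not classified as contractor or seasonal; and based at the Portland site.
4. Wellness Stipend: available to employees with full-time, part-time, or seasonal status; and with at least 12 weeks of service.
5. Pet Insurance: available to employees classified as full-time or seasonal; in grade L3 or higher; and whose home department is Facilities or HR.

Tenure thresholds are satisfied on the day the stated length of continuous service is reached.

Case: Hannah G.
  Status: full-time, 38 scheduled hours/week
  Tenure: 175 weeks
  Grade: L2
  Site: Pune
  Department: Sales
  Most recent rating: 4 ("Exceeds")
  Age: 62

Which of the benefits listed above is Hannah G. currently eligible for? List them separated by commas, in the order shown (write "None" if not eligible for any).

Vision Plan — status full-time ✗ (requires part-time or temporary) → not eligible.
Annual Bonus Plan — service 175 weeks ≥ 120 days ✓; rating 4 ≥ 3 ✓; not eligible for Vision Plan ✗ → not eligible.
Dependent Care FSA — status full-time ✓ (not excluded); site Pune ✗ (not Portland) → not eligible.
Wellness Stipend — status full-time ✓; service 175 weeks ≥ 12 weeks ✓ → eligible.
Pet Insurance — status full-time ✓; grade L2 < L3 ✗ → not eligible.

Wellness Stipend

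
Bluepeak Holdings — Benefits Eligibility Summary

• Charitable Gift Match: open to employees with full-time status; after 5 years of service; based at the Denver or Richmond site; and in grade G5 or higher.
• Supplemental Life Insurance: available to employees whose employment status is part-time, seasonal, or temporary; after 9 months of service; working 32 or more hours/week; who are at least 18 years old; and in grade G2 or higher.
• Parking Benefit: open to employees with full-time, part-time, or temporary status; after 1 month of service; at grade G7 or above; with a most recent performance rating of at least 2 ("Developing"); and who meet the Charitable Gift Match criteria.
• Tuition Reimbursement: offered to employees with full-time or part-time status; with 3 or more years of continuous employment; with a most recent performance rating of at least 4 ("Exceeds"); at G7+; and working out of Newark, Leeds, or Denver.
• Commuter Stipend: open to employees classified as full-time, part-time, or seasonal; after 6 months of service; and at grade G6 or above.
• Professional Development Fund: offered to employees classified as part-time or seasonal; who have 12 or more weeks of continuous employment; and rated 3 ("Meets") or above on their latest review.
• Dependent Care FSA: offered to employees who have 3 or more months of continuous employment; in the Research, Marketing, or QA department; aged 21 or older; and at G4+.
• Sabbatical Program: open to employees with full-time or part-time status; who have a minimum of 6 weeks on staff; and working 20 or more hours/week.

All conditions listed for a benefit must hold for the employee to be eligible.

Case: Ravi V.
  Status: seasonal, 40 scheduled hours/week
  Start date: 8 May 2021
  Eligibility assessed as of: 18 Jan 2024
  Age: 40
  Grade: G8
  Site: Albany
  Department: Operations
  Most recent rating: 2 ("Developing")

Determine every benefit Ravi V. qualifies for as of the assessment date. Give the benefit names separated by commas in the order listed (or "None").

Supplemental Life Insurance, Commuter Stipend

Service from 8 May 2021 to 18 Jan 2024: 985 days.
Charitable Gift Match — status seasonal ✗ (requires full-time) → not eligible.
Supplemental Life Insurance — status seasonal ✓; service 985 days ≥ 9 months (≈270 days) ✓; 40 hrs/wk ≥ 32 ✓; age 40 ≥ 18 ✓; grade G8 ≥ G2 ✓ → eligible.
Parking Benefit — status seasonal ✗ (requires full-time, part-time, or temporary) → not eligible.
Tuition Reimbursement — status seasonal ✗ (requires full-time or part-time) → not eligible.
Commuter Stipend — status seasonal ✓; service 985 days ≥ 6 months (≈180 days) ✓; grade G8 ≥ G6 ✓ → eligible.
Professional Development Fund — status seasonal ✓; service 985 days ≥ 12 weeks (≈84 days) ✓; rating 2 < 3 ✗ → not eligible.
Dependent Care FSA — service 985 days ≥ 3 months (≈90 days) ✓; dept Operations ✗ → not eligible.
Sabbatical Program — status seasonal ✗ (requires full-time or part-time) → not eligible.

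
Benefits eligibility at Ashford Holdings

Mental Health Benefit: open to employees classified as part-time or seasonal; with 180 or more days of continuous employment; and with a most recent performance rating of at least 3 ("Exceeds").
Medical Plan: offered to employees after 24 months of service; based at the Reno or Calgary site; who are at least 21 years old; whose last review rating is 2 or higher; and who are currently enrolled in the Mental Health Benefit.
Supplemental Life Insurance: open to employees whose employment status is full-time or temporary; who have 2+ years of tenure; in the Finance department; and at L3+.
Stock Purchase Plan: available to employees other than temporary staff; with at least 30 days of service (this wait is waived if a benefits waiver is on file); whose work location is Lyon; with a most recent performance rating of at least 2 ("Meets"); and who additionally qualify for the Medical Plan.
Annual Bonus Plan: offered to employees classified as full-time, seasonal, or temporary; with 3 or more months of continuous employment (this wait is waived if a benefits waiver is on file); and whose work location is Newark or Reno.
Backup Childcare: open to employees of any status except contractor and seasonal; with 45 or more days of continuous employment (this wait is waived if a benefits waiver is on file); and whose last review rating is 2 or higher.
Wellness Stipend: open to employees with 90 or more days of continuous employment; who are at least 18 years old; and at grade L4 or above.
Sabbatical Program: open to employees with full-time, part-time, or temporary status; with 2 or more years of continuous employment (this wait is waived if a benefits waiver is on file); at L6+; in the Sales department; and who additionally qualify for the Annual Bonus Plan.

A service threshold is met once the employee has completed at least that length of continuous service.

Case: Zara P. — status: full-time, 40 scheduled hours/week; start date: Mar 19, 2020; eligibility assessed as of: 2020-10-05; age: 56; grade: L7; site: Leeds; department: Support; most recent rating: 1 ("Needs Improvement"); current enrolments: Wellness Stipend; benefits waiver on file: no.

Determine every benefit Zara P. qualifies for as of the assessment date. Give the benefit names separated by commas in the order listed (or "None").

Wellness Stipend

Service from Mar 19, 2020 to 2020-10-05: 200 days.
Mental Health Benefit — status full-time ✗ (requires part-time or seasonal) → not eligible.
Medical Plan — service 200 days < 24 months (≈720 days) ✗ → not eligible.
Supplemental Life Insurance — status full-time ✓; service 200 days < 2 years (≈730 days) ✗ → not eligible.
Stock Purchase Plan — status full-time ✓ (not excluded); no waiver, service 200 days ≥ 30 days ✓; site Leeds ✗ (not Lyon) → not eligible.
Annual Bonus Plan — status full-time ✓; no waiver, service 200 days ≥ 3 months (≈90 days) ✓; site Leeds ✗ (not Newark or Reno) → not eligible.
Backup Childcare — status full-time ✓ (not excluded); no waiver, service 200 days ≥ 45 days ✓; rating 1 < 2 ✗ → not eligible.
Wellness Stipend — service 200 days ≥ 90 days ✓; age 56 ≥ 18 ✓; grade L7 ≥ L4 ✓ → eligible.
Sabbatical Program — status full-time ✓; no waiver, service 200 days < 2 years (≈730 days) ✗ → not eligible.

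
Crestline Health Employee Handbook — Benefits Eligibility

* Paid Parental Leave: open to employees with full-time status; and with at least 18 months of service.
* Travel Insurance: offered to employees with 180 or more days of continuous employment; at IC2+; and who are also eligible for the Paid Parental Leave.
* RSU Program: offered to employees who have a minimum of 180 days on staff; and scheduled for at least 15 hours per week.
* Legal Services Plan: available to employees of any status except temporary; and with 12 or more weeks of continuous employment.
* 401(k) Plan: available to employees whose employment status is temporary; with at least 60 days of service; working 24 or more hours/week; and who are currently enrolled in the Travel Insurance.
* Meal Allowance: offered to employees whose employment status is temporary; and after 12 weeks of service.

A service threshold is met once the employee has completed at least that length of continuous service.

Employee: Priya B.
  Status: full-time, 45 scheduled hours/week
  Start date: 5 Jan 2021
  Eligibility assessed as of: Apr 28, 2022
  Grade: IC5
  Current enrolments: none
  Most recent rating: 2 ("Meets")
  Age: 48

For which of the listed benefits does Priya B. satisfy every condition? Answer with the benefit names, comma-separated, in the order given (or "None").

Service from 5 Jan 2021 to Apr 28, 2022: 478 days.
Paid Parental Leave — status full-time ✓; service 478 days < 18 months (≈540 days) ✗ → not eligible.
Travel Insurance — service 478 days ≥ 180 days ✓; grade IC5 ≥ IC2 ✓; not eligible for Paid Parental Leave ✗ → not eligible.
RSU Program — service 478 days ≥ 180 days ✓; 45 hrs/wk ≥ 15 ✓ → eligible.
Legal Services Plan — status full-time ✓ (not excluded); service 478 days ≥ 12 weeks (≈84 days) ✓ → eligible.
401(k) Plan — status full-time ✗ (requires temporary) → not eligible.
Meal Allowance — status full-time ✗ (requires temporary) → not eligible.

RSU Program, Legal Services Plan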